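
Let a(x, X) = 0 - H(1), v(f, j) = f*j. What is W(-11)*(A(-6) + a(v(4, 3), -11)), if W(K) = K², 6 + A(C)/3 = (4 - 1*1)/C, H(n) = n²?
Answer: -4961/2 ≈ -2480.5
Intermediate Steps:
A(C) = -18 + 9/C (A(C) = -18 + 3*((4 - 1*1)/C) = -18 + 3*((4 - 1)/C) = -18 + 3*(3/C) = -18 + 9/C)
a(x, X) = -1 (a(x, X) = 0 - 1*1² = 0 - 1*1 = 0 - 1 = -1)
W(-11)*(A(-6) + a(v(4, 3), -11)) = (-11)²*((-18 + 9/(-6)) - 1) = 121*((-18 + 9*(-⅙)) - 1) = 121*((-18 - 3/2) - 1) = 121*(-39/2 - 1) = 121*(-41/2) = -4961/2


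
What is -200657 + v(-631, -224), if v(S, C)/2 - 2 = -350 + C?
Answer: -201801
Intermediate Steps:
v(S, C) = -696 + 2*C (v(S, C) = 4 + 2*(-350 + C) = 4 + (-700 + 2*C) = -696 + 2*C)
-200657 + v(-631, -224) = -200657 + (-696 + 2*(-224)) = -200657 + (-696 - 448) = -200657 - 1144 = -201801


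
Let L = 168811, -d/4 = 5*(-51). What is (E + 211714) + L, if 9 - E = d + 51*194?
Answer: 369620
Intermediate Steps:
d = 1020 (d = -20*(-51) = -4*(-255) = 1020)
E = -10905 (E = 9 - (1020 + 51*194) = 9 - (1020 + 9894) = 9 - 1*10914 = 9 - 10914 = -10905)
(E + 211714) + L = (-10905 + 211714) + 168811 = 200809 + 168811 = 369620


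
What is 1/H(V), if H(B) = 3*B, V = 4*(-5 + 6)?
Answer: 1/12 ≈ 0.083333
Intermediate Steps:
V = 4 (V = 4*1 = 4)
1/H(V) = 1/(3*4) = 1/12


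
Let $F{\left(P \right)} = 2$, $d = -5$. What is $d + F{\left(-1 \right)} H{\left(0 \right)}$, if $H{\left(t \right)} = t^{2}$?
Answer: $-5$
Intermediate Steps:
$d + F{\left(-1 \right)} H{\left(0 \right)} = -5 + 2 \cdot 0^{2} = -5 + 2 \cdot 0 = -5 + 0 = -5$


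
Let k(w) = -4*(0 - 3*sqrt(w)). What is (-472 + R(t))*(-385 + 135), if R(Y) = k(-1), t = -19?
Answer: 118000 - 3000*I ≈ 1.18e+5 - 3000.0*I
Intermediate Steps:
k(w) = 12*sqrt(w) (k(w) = -(-12)*sqrt(w) = 12*sqrt(w))
R(Y) = 12*I (R(Y) = 12*sqrt(-1) = 12*I)
(-472 + R(t))*(-385 + 135) = (-472 + 12*I)*(-385 + 135) = (-472 + 12*I)*(-250) = 118000 - 3000*I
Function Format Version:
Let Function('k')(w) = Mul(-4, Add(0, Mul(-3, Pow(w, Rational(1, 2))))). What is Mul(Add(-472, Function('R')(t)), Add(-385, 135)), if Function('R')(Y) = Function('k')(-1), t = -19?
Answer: Add(118000, Mul(-3000, I)) ≈ Add(1.1800e+5, Mul(-3000.0, I))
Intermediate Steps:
Function('k')(w) = Mul(12, Pow(w, Rational(1, 2))) (Function('k')(w) = Mul(-4, Mul(-3, Pow(w, Rational(1, 2)))) = Mul(12, Pow(w, Rational(1, 2))))
Function('R')(Y) = Mul(12, I) (Function('R')(Y) = Mul(12, Pow(-1, Rational(1, 2))) = Mul(12, I))
Mul(Add(-472, Function('R')(t)), Add(-385, 135)) = Mul(Add(-472, Mul(12, I)), Add(-385, 135)) = Mul(Add(-472, Mul(12, I)), -250) = Add(118000, Mul(-3000, I))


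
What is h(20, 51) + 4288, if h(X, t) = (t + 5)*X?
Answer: 5408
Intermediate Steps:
h(X, t) = X*(5 + t) (h(X, t) = (5 + t)*X = X*(5 + t))
h(20, 51) + 4288 = 20*(5 + 51) + 4288 = 20*56 + 4288 = 1120 + 4288 = 5408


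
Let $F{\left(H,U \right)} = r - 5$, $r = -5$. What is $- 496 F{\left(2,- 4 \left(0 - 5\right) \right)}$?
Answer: $4960$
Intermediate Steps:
$F{\left(H,U \right)} = -10$ ($F{\left(H,U \right)} = -5 - 5 = -10$)
$- 496 F{\left(2,- 4 \left(0 - 5\right) \right)} = \left(-496\right) \left(-10\right) = 4960$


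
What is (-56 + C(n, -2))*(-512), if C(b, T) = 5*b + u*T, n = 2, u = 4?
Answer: 27648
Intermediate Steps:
C(b, T) = 4*T + 5*b (C(b, T) = 5*b + 4*T = 4*T + 5*b)
(-56 + C(n, -2))*(-512) = (-56 + (4*(-2) + 5*2))*(-512) = (-56 + (-8 + 10))*(-512) = (-56 + 2)*(-512) = -54*(-512) = 27648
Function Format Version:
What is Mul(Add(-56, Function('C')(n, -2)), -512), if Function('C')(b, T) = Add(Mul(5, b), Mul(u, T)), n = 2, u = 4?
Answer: 27648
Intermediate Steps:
Function('C')(b, T) = Add(Mul(4, T), Mul(5, b)) (Function('C')(b, T) = Add(Mul(5, b), Mul(4, T)) = Add(Mul(4, T), Mul(5, b)))
Mul(Add(-56, Function('C')(n, -2)), -512) = Mul(Add(-56, Add(Mul(4, -2), Mul(5, 2))), -512) = Mul(Add(-56, Add(-8, 10)), -512) = Mul(Add(-56, 2), -512) = Mul(-54, -512) = 27648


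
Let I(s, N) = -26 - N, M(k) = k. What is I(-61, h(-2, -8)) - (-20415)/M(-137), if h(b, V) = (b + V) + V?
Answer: -21511/137 ≈ -157.01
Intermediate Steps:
h(b, V) = b + 2*V (h(b, V) = (V + b) + V = b + 2*V)
I(-61, h(-2, -8)) - (-20415)/M(-137) = (-26 - (-2 + 2*(-8))) - (-20415)/(-137) = (-26 - (-2 - 16)) - (-20415)*(-1)/137 = (-26 - 1*(-18)) - 1*20415/137 = (-26 + 18) - 20415/137 = -8 - 20415/137 = -21511/137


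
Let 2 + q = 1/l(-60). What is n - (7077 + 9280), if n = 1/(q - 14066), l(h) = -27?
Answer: -6212993836/379837 ≈ -16357.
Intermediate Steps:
q = -55/27 (q = -2 + 1/(-27) = -2 - 1/27 = -55/27 ≈ -2.0370)
n = -27/379837 (n = 1/(-55/27 - 14066) = 1/(-379837/27) = -27/379837 ≈ -7.1083e-5)
n - (7077 + 9280) = -27/379837 - (7077 + 9280) = -27/379837 - 1*16357 = -27/379837 - 16357 = -6212993836/379837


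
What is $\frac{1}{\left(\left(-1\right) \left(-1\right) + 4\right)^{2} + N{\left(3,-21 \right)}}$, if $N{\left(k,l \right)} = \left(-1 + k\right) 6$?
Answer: $\frac{1}{37} \approx 0.027027$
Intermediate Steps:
$N{\left(k,l \right)} = -6 + 6 k$
$\frac{1}{\left(\left(-1\right) \left(-1\right) + 4\right)^{2} + N{\left(3,-21 \right)}} = \frac{1}{\left(\left(-1\right) \left(-1\right) + 4\right)^{2} + \left(-6 + 6 \cdot 3\right)} = \frac{1}{\left(1 + 4\right)^{2} + \left(-6 + 18\right)} = \frac{1}{5^{2} + 12} = \frac{1}{25 + 12} = \frac{1}{37}$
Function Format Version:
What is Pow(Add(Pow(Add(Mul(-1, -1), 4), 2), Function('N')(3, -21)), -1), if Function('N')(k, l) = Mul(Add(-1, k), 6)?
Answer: Rational(1, 37) ≈ 0.027027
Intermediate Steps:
Function('N')(k, l) = Add(-6, Mul(6, k))
Pow(Add(Pow(Add(Mul(-1, -1), 4), 2), Function('N')(3, -21)), -1) = Pow(Add(Pow(Add(Mul(-1, -1), 4), 2), Add(-6, Mul(6, 3))), -1) = Pow(Add(Pow(Add(1, 4), 2), Add(-6, 18)), -1) = Pow(Add(Pow(5, 2), 12), -1) = Pow(Add(25, 12), -1) = Pow(37, -1) = Rational(1, 37)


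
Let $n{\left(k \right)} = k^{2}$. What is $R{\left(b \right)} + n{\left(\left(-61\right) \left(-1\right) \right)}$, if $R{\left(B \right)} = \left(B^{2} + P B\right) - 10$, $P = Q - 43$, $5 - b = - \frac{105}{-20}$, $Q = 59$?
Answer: $\frac{59313}{16} \approx 3707.1$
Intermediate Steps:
$b = - \frac{1}{4}$ ($b = 5 - - \frac{105}{-20} = 5 - \left(-105\right) \left(- \frac{1}{20}\right) = 5 - \frac{21}{4} = - \frac{1}{4} \approx -0.25$)
$P = 16$ ($P = 59 - 43 = 16$)
$R{\left(B \right)} = -10 + B^{2} + 16 B$ ($R{\left(B \right)} = \left(B^{2} + 16 B\right) - 10 = -10 + B^{2} + 16 B$)
$R{\left(b \right)} + n{\left(\left(-61\right) \left(-1\right) \right)} = \left(-10 + \left(- \frac{1}{4}\right)^{2} + 16 \left(- \frac{1}{4}\right)\right) + \left(\left(-61\right) \left(-1\right)\right)^{2} = \left(-10 + \frac{1}{16} - 4\right) + 61^{2} = - \frac{223}{16} + 3721 = \frac{59313}{16}$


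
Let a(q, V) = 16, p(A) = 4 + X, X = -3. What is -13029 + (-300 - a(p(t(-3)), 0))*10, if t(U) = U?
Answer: -16189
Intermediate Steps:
p(A) = 1 (p(A) = 4 - 3 = 1)
-13029 + (-300 - a(p(t(-3)), 0))*10 = -13029 + (-300 - 1*16)*10 = -13029 + (-300 - 16)*10 = -13029 - 316*10 = -13029 - 3160 = -16189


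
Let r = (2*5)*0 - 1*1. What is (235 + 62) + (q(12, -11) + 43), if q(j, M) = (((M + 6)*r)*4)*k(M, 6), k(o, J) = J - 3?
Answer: 400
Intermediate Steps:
k(o, J) = -3 + J
r = -1 (r = 10*0 - 1 = 0 - 1 = -1)
q(j, M) = -72 - 12*M (q(j, M) = (((M + 6)*(-1))*4)*(-3 + 6) = (((6 + M)*(-1))*4)*3 = ((-6 - M)*4)*3 = (-24 - 4*M)*3 = -72 - 12*M)
(235 + 62) + (q(12, -11) + 43) = (235 + 62) + ((-72 - 12*(-11)) + 43) = 297 + ((-72 + 132) + 43) = 297 + (60 + 43) = 297 + 103 = 400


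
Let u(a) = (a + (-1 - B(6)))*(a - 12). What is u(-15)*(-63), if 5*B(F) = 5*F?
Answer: -37422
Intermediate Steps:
B(F) = F (B(F) = (5*F)/5 = F)
u(a) = (-12 + a)*(-7 + a) (u(a) = (a + (-1 - 1*6))*(a - 12) = (a + (-1 - 6))*(-12 + a) = (a - 7)*(-12 + a) = (-7 + a)*(-12 + a) = (-12 + a)*(-7 + a))
u(-15)*(-63) = (84 + (-15)**2 - 19*(-15))*(-63) = (84 + 225 + 285)*(-63) = 594*(-63) = -37422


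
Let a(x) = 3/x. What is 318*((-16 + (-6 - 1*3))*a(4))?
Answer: -11925/2 ≈ -5962.5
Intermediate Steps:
318*((-16 + (-6 - 1*3))*a(4)) = 318*((-16 + (-6 - 1*3))*(3/4)) = 318*((-16 + (-6 - 3))*(3*(1/4))) = 318*((-16 - 9)*(3/4)) = 318*(-25*3/4) = 318*(-75/4) = -11925/2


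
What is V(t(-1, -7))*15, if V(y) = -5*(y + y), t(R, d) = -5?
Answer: 750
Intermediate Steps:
V(y) = -10*y
V(t(-1, -7))*15 = -10*(-5)*15 = 50*15 = 750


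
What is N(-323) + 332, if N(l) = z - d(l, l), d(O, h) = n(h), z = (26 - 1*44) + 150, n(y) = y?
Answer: 787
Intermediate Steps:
z = 132 (z = (26 - 44) + 150 = -18 + 150 = 132)
d(O, h) = h
N(l) = 132 - l
N(-323) + 332 = (132 - 1*(-323)) + 332 = (132 + 323) + 332 = 455 + 332 = 787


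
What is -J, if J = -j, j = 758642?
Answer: 758642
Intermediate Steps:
J = -758642 (J = -1*758642 = -758642)
-J = -1*(-758642) = 758642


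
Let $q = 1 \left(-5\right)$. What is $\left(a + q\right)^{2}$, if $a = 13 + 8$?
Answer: $256$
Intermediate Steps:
$q = -5$
$a = 21$
$\left(a + q\right)^{2} = \left(21 - 5\right)^{2} = 16^{2} = 256$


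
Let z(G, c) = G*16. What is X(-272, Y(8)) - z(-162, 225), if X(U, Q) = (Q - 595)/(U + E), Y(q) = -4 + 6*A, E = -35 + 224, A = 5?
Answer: 215705/83 ≈ 2598.9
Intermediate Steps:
E = 189
Y(q) = 26 (Y(q) = -4 + 6*5 = -4 + 30 = 26)
z(G, c) = 16*G
X(U, Q) = (-595 + Q)/(189 + U) (X(U, Q) = (Q - 595)/(U + 189) = (-595 + Q)/(189 + U))
X(-272, Y(8)) - z(-162, 225) = (-595 + 26)/(189 - 272) - 16*(-162) = -569/(-83) - 1*(-2592) = -1/83*(-569) + 2592 = 569/83 + 2592 = 215705/83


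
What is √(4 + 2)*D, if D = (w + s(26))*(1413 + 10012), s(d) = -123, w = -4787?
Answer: -56096750*√6 ≈ -1.3741e+8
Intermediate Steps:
D = -56096750 (D = (-4787 - 123)*(1413 + 10012) = -4910*11425 = -56096750)
√(4 + 2)*D = √(4 + 2)*(-56096750) = √6*(-56096750) = -56096750*√6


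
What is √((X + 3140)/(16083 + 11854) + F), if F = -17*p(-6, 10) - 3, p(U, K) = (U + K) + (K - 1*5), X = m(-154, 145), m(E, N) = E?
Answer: I*√121670831282/27937 ≈ 12.486*I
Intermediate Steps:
X = -154
p(U, K) = -5 + U + 2*K (p(U, K) = (K + U) + (K - 5) = (K + U) + (-5 + K) = -5 + U + 2*K)
F = -156 (F = -17*(-5 - 6 + 2*10) - 3 = -17*(-5 - 6 + 20) - 3 = -17*9 - 3 = -153 - 3 = -156)
√((X + 3140)/(16083 + 11854) + F) = √((-154 + 3140)/(16083 + 11854) - 156) = √(2986/27937 - 156) = √(-4355186/27937) = I*√121670831282/27937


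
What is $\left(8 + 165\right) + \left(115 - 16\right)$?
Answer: $272$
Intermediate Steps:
$\left(8 + 165\right) + \left(115 - 16\right) = 173 + \left(115 - 16\right) = 173 + 99 = 272$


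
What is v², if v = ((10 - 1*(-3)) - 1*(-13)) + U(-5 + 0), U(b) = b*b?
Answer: 2601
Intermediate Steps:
U(b) = b²
v = 51 (v = ((10 - 1*(-3)) - 1*(-13)) + (-5 + 0)² = ((10 + 3) + 13) + (-5)² = (13 + 13) + 25 = 26 + 25 = 51)
v² = 51² = 2601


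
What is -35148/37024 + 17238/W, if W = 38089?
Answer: -175133115/352551784 ≈ -0.49676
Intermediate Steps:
-35148/37024 + 17238/W = -35148/37024 + 17238/38089 = -35148*1/37024 + 17238*(1/38089) = -8787/9256 + 17238/38089 = -175133115/352551784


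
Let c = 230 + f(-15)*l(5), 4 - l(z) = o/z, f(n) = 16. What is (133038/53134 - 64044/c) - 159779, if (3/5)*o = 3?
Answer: -590875450660/3692813 ≈ -1.6001e+5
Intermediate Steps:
o = 5 (o = (5/3)*3 = 5)
l(z) = 4 - 5/z
c = 278 (c = 230 + 16*(4 - 5/5) = 230 + 16*(4 - 5*1/5) = 230 + 16*(4 - 1) = 230 + 16*3 = 230 + 48 = 278)
(133038/53134 - 64044/c) - 159779 = (133038/53134 - 64044/278) - 159779 = (133038*(1/53134) - 64044*1/278) - 159779 = (66519/26567 - 32022/139) - 159779 = -841482333/3692813 - 159779 = -590875450660/3692813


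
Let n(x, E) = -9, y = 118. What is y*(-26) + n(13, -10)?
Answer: -3077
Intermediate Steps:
y*(-26) + n(13, -10) = 118*(-26) - 9 = -3068 - 9 = -3077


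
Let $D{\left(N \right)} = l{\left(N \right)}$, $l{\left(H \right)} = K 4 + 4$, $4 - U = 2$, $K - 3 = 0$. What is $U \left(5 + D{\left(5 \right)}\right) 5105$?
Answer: $214410$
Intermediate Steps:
$K = 3$ ($K = 3 + 0 = 3$)
$U = 2$ ($U = 4 - 2 = 2$)
$l{\left(H \right)} = 16$ ($l{\left(H \right)} = 3 \cdot 4 + 4 = 12 + 4 = 16$)
$D{\left(N \right)} = 16$
$U \left(5 + D{\left(5 \right)}\right) 5105 = 2 \left(5 + 16\right) 5105 = 2 \cdot 21 \cdot 5105 = 42 \cdot 5105 = 214410$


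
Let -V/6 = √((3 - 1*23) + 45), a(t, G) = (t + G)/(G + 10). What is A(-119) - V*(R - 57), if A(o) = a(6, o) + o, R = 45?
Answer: -52098/109 ≈ -477.96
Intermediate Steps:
a(t, G) = (G + t)/(10 + G)
V = -30 (V = -6*√((3 - 1*23) + 45) = -6*√((3 - 23) + 45) = -6*√(-20 + 45) = -6*√25 = -6*5 = -30)
A(o) = o + (6 + o)/(10 + o) (A(o) = (o + 6)/(10 + o) + o = (6 + o)/(10 + o) + o = o + (6 + o)/(10 + o))
A(-119) - V*(R - 57) = (6 - 119 - 119*(10 - 119))/(10 - 119) - (-30)*(45 - 57) = (6 - 119 - 119*(-109))/(-109) - (-30)*(-12) = -(6 - 119 + 12971)/109 - 1*360 = -1/109*12858 - 360 = -12858/109 - 360 = -52098/109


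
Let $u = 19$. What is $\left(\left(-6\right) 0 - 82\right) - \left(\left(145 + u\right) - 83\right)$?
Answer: $-163$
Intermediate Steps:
$\left(\left(-6\right) 0 - 82\right) - \left(\left(145 + u\right) - 83\right) = \left(\left(-6\right) 0 - 82\right) - \left(\left(145 + 19\right) - 83\right) = \left(0 - 82\right) - \left(164 - 83\right) = -82 - 81 = -163$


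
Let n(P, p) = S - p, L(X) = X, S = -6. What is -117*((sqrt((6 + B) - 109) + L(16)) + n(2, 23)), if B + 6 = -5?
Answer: 1521 - 117*I*sqrt(114) ≈ 1521.0 - 1249.2*I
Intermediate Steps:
B = -11 (B = -6 - 5 = -11)
n(P, p) = -6 - p
-117*((sqrt((6 + B) - 109) + L(16)) + n(2, 23)) = -117*((sqrt((6 - 11) - 109) + 16) + (-6 - 1*23)) = -117*((sqrt(-5 - 109) + 16) + (-6 - 23)) = -117*((sqrt(-114) + 16) - 29) = -117*((I*sqrt(114) + 16) - 29) = -117*((16 + I*sqrt(114)) - 29) = -117*(-13 + I*sqrt(114)) = 1521 - 117*I*sqrt(114)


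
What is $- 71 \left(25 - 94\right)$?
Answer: $4899$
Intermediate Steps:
$- 71 \left(25 - 94\right) = \left(-71\right) \left(-69\right) = 4899$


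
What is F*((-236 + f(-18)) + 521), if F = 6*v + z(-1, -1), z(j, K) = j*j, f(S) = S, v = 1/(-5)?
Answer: -267/5 ≈ -53.400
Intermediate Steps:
v = -⅕ ≈ -0.20000
z(j, K) = j²
F = -⅕ (F = 6*(-⅕) + (-1)² = -6/5 + 1 = -⅕ ≈ -0.20000)
F*((-236 + f(-18)) + 521) = -((-236 - 18) + 521)/5 = -(-254 + 521)/5 = -⅕*267 = -267/5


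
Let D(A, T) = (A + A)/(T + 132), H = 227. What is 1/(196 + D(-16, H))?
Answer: 359/70332 ≈ 0.0051044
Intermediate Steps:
D(A, T) = 2*A/(132 + T) (D(A, T) = (2*A)/(132 + T) = 2*A/(132 + T))
1/(196 + D(-16, H)) = 1/(196 + 2*(-16)/(132 + 227)) = 1/(196 + 2*(-16)/359) = 1/(196 + 2*(-16)*(1/359)) = 1/(196 - 32/359) = 1/(70332/359) = 359/70332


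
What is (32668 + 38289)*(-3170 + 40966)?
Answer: 2681890772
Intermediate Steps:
(32668 + 38289)*(-3170 + 40966) = 70957*37796 = 2681890772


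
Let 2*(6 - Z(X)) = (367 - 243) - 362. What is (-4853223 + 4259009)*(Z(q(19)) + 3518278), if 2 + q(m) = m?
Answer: -2090684320242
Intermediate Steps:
q(m) = -2 + m
Z(X) = 125 (Z(X) = 6 - ((367 - 243) - 362)/2 = 6 - (124 - 362)/2 = 6 - ½*(-238) = 6 + 119 = 125)
(-4853223 + 4259009)*(Z(q(19)) + 3518278) = (-4853223 + 4259009)*(125 + 3518278) = -594214*3518403 = -2090684320242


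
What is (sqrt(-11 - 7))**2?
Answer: -18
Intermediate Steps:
(sqrt(-11 - 7))**2 = (sqrt(-18))**2 = (3*I*sqrt(2))**2 = -18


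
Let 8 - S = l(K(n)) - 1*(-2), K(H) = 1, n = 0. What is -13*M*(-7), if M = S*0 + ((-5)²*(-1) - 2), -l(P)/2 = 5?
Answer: -2457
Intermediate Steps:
l(P) = -10 (l(P) = -2*5 = -10)
S = 16 (S = 8 - (-10 - 1*(-2)) = 8 - (-10 + 2) = 8 - 1*(-8) = 8 + 8 = 16)
M = -27 (M = 16*0 + ((-5)²*(-1) - 2) = 0 + (25*(-1) - 2) = 0 + (-25 - 2) = 0 - 27 = -27)
-13*M*(-7) = -13*(-27)*(-7) = 351*(-7) = -2457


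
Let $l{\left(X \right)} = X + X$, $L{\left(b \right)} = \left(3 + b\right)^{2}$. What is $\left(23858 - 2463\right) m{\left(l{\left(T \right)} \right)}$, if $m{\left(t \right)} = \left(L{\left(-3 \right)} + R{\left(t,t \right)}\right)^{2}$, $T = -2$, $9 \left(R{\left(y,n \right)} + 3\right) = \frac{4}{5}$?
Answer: $\frac{73431919}{405} \approx 1.8131 \cdot 10^{5}$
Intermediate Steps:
$R{\left(y,n \right)} = - \frac{131}{45}$ ($R{\left(y,n \right)} = -3 + \frac{4 \cdot \frac{1}{5}}{9} = -3 + \frac{1}{9} \cdot \frac{4}{5} = -3 + \frac{4}{45} = - \frac{131}{45}$)
$l{\left(X \right)} = 2 X$
$m{\left(t \right)} = \frac{17161}{2025}$ ($m{\left(t \right)} = \left(\left(3 - 3\right)^{2} - \frac{131}{45}\right)^{2} = \left(0^{2} - \frac{131}{45}\right)^{2} = \left(0 - \frac{131}{45}\right)^{2} = \left(- \frac{131}{45}\right)^{2} = \frac{17161}{2025}$)
$\left(23858 - 2463\right) m{\left(l{\left(T \right)} \right)} = \left(23858 - 2463\right) \frac{17161}{2025} = 21395 \cdot \frac{17161}{2025} = \frac{73431919}{405}$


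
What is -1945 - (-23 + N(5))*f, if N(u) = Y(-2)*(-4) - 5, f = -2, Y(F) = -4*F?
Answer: -2065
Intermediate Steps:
N(u) = -37 (N(u) = -4*(-2)*(-4) - 5 = 8*(-4) - 5 = -32 - 5 = -37)
-1945 - (-23 + N(5))*f = -1945 - (-23 - 37)*(-2) = -1945 - (-60)*(-2) = -1945 - 1*120 = -1945 - 120 = -2065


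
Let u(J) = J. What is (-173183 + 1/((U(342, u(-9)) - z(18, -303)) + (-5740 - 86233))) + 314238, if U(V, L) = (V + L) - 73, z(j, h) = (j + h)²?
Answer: 24393769589/172938 ≈ 1.4106e+5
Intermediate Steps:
z(j, h) = (h + j)²
U(V, L) = -73 + L + V (U(V, L) = (L + V) - 73 = -73 + L + V)
(-173183 + 1/((U(342, u(-9)) - z(18, -303)) + (-5740 - 86233))) + 314238 = (-173183 + 1/(((-73 - 9 + 342) - (-303 + 18)²) + (-5740 - 86233))) + 314238 = (-173183 + 1/((260 - 1*(-285)²) - 91973)) + 314238 = (-173183 + 1/((260 - 1*81225) - 91973)) + 314238 = (-173183 + 1/((260 - 81225) - 91973)) + 314238 = (-173183 + 1/(-80965 - 91973)) + 314238 = (-173183 + 1/(-172938)) + 314238 = (-173183 - 1/172938) + 314238 = -29949921655/172938 + 314238 = 24393769589/172938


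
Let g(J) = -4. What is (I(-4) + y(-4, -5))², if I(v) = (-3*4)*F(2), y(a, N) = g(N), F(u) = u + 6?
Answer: 10000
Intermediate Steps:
F(u) = 6 + u
y(a, N) = -4
I(v) = -96 (I(v) = (-3*4)*(6 + 2) = -12*8 = -96)
(I(-4) + y(-4, -5))² = (-96 - 4)² = (-100)² = 10000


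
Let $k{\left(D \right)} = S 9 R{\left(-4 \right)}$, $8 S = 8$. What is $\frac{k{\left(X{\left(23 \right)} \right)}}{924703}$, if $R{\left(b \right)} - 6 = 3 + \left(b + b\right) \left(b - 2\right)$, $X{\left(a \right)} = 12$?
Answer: $\frac{513}{924703} \approx 0.00055477$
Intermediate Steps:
$S = 1$ ($S = \frac{1}{8} \cdot 8 = 1$)
$R{\left(b \right)} = 9 + 2 b \left(-2 + b\right)$ ($R{\left(b \right)} = 6 + \left(3 + \left(b + b\right) \left(b - 2\right)\right) = 6 + \left(3 + 2 b \left(-2 + b\right)\right) = 9 + 2 b \left(-2 + b\right)$)
$k{\left(D \right)} = 513$ ($k{\left(D \right)} = 1 \cdot 9 \left(9 - -16 + 2 \left(-4\right)^{2}\right) = 9 \left(9 + 16 + 2 \cdot 16\right) = 9 \left(9 + 16 + 32\right) = 9 \cdot 57 = 513$)
$\frac{k{\left(X{\left(23 \right)} \right)}}{924703} = \frac{513}{924703}$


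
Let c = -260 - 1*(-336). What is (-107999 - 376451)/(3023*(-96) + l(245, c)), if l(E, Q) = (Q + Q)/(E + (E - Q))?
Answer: 10028115/6007298 ≈ 1.6693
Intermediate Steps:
c = 76 (c = -260 + 336 = 76)
l(E, Q) = 2*Q/(-Q + 2*E) (l(E, Q) = (2*Q)/(-Q + 2*E) = 2*Q/(-Q + 2*E))
(-107999 - 376451)/(3023*(-96) + l(245, c)) = (-107999 - 376451)/(3023*(-96) + 2*76/(-1*76 + 2*245)) = -484450/(-290208 + 2*76/(-76 + 490)) = -484450/(-290208 + 2*76/414) = -484450/(-290208 + 2*76*(1/414)) = -484450/(-290208 + 76/207) = -484450/(-60072980/207) = -484450*(-207/60072980) = 10028115/6007298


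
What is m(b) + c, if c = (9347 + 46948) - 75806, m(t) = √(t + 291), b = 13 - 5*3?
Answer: -19494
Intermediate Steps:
b = -2 (b = 13 - 15 = -2)
m(t) = √(291 + t)
c = -19511 (c = 56295 - 75806 = -19511)
m(b) + c = √(291 - 2) - 19511 = √289 - 19511 = 17 - 19511 = -19494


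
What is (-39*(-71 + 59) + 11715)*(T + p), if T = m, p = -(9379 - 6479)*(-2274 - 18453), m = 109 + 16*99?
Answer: 732320044719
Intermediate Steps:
m = 1693 (m = 109 + 1584 = 1693)
p = 60108300 (p = -2900*(-20727) = -1*(-60108300) = 60108300)
T = 1693
(-39*(-71 + 59) + 11715)*(T + p) = (-39*(-71 + 59) + 11715)*(1693 + 60108300) = (-39*(-12) + 11715)*60109993 = (468 + 11715)*60109993 = 12183*60109993 = 732320044719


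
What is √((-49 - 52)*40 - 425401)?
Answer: I*√429441 ≈ 655.32*I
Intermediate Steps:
√((-49 - 52)*40 - 425401) = √(-101*40 - 425401) = √(-4040 - 425401) = √(-429441) = I*√429441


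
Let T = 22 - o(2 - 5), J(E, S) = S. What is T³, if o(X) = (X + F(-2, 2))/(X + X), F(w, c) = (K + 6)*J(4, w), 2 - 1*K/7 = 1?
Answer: 1092727/216 ≈ 5058.9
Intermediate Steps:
K = 7 (K = 14 - 7*1 = 14 - 7 = 7)
F(w, c) = 13*w (F(w, c) = (7 + 6)*w = 13*w)
o(X) = (-26 + X)/(2*X) (o(X) = (X + 13*(-2))/(X + X) = (X - 26)/((2*X)) = (-26 + X)*(1/(2*X)) = (-26 + X)/(2*X))
T = 103/6 (T = 22 - (-26 + (2 - 5))/(2*(2 - 5)) = 22 - (-26 - 3)/(2*(-3)) = 22 - (-1)*(-29)/(2*3) = 22 - 1*29/6 = 22 - 29/6 = 103/6 ≈ 17.167)
T³ = (103/6)³ = 1092727/216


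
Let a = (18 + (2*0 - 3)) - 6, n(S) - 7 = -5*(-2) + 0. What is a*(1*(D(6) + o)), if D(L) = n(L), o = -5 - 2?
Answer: 90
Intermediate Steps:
n(S) = 17 (n(S) = 7 + (-5*(-2) + 0) = 7 + (10 + 0) = 7 + 10 = 17)
o = -7
D(L) = 17
a = 9 (a = (18 + (0 - 3)) - 6 = (18 - 3) - 6 = 15 - 6 = 9)
a*(1*(D(6) + o)) = 9*(1*(17 - 7)) = 9*(1*10) = 9*10 = 90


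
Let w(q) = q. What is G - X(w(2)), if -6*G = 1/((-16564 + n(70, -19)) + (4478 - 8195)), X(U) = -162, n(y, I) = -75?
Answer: 19786033/122136 ≈ 162.00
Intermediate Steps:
G = 1/122136 (G = -1/(6*((-16564 - 75) + (4478 - 8195))) = -1/(6*(-16639 - 3717)) = -1/6/(-20356) = -1/6*(-1/20356) = 1/122136 ≈ 8.1876e-6)
G - X(w(2)) = 1/122136 - 1*(-162) = 1/122136 + 162 = 19786033/122136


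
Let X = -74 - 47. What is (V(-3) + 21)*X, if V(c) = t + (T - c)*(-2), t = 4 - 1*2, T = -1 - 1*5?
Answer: -3509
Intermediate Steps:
T = -6 (T = -1 - 5 = -6)
X = -121
t = 2 (t = 4 - 2 = 2)
V(c) = 14 + 2*c (V(c) = 2 + (-6 - c)*(-2) = 2 + (12 + 2*c) = 14 + 2*c)
(V(-3) + 21)*X = ((14 + 2*(-3)) + 21)*(-121) = ((14 - 6) + 21)*(-121) = (8 + 21)*(-121) = 29*(-121) = -3509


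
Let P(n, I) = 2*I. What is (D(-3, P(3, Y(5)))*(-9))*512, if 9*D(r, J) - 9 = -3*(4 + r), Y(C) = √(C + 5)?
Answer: -3072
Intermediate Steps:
Y(C) = √(5 + C)
D(r, J) = -⅓ - r/3 (D(r, J) = 1 + (-3*(4 + r))/9 = 1 + (-12 - 3*r)/9 = 1 + (-4/3 - r/3) = -⅓ - r/3)
(D(-3, P(3, Y(5)))*(-9))*512 = ((-⅓ - ⅓*(-3))*(-9))*512 = ((-⅓ + 1)*(-9))*512 = ((⅔)*(-9))*512 = -6*512 = -3072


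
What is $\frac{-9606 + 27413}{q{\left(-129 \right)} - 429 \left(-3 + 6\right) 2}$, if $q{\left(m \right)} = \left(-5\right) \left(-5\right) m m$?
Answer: $\frac{17807}{413451} \approx 0.043069$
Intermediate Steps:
$q{\left(m \right)} = 25 m^{2}$ ($q{\left(m \right)} = 25 m m = 25 m^{2}$)
$\frac{-9606 + 27413}{q{\left(-129 \right)} - 429 \left(-3 + 6\right) 2} = \frac{-9606 + 27413}{25 \left(-129\right)^{2} - 429 \left(-3 + 6\right) 2} = \frac{17807}{25 \cdot 16641 - 429 \cdot 3 \cdot 2} = \frac{17807}{416025 - 2574} = \frac{17807}{413451}$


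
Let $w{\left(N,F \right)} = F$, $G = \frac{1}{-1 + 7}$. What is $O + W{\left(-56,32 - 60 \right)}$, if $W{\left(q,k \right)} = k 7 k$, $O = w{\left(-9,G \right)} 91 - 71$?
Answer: $\frac{32593}{6} \approx 5432.2$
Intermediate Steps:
$G = \frac{1}{6} \approx 0.16667$
$O = - \frac{335}{6}$ ($O = \frac{1}{6} \cdot 91 - 71 = \frac{91}{6} - 71 = - \frac{335}{6} \approx -55.833$)
$W{\left(q,k \right)} = 7 k^{2}$ ($W{\left(q,k \right)} = 7 k k = 7 k^{2}$)
$O + W{\left(-56,32 - 60 \right)} = - \frac{335}{6} + 7 \left(32 - 60\right)^{2} = - \frac{335}{6} + 7 \left(-28\right)^{2} = - \frac{335}{6} + 7 \cdot 784 = - \frac{335}{6} + 5488 = \frac{32593}{6}$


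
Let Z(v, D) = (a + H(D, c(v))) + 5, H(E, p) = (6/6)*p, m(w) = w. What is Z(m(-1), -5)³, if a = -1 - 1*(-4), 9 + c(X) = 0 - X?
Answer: 0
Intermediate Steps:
c(X) = -9 - X (c(X) = -9 + (0 - X) = -9 - X)
a = 3 (a = -1 + 4 = 3)
H(E, p) = p (H(E, p) = (6*(⅙))*p = 1*p = p)
Z(v, D) = -1 - v (Z(v, D) = (3 + (-9 - v)) + 5 = (-6 - v) + 5 = -1 - v)
Z(m(-1), -5)³ = (-1 - 1*(-1))³ = (-1 + 1)³ = 0³ = 0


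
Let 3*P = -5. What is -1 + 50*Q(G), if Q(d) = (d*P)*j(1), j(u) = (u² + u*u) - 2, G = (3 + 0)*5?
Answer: -1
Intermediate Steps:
P = -5/3 (P = (⅓)*(-5) = -5/3 ≈ -1.6667)
G = 15 (G = 3*5 = 15)
j(u) = -2 + 2*u² (j(u) = (u² + u²) - 2 = 2*u² - 2 = -2 + 2*u²)
Q(d) = 0 (Q(d) = (d*(-5/3))*(-2 + 2*1²) = (-5*d/3)*(-2 + 2*1) = (-5*d/3)*(-2 + 2) = -5*d/3*0 = 0)
-1 + 50*Q(G) = -1 + 50*0 = -1 + 0 = -1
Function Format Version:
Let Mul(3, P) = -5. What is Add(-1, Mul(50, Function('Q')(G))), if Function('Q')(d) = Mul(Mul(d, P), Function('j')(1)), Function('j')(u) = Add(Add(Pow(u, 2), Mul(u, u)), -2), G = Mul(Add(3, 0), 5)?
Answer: -1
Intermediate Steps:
P = Rational(-5, 3) (P = Mul(Rational(1, 3), -5) = Rational(-5, 3) ≈ -1.6667)
G = 15 (G = Mul(3, 5) = 15)
Function('j')(u) = Add(-2, Mul(2, Pow(u, 2))) (Function('j')(u) = Add(Add(Pow(u, 2), Pow(u, 2)), -2) = Add(Mul(2, Pow(u, 2)), -2) = Add(-2, Mul(2, Pow(u, 2))))
Function('Q')(d) = 0 (Function('Q')(d) = Mul(Mul(d, Rational(-5, 3)), Add(-2, Mul(2, Pow(1, 2)))) = Mul(Mul(Rational(-5, 3), d), Add(-2, Mul(2, 1))) = Mul(Mul(Rational(-5, 3), d), Add(-2, 2)) = Mul(Mul(Rational(-5, 3), d), 0) = 0)
Add(-1, Mul(50, Function('Q')(G))) = Add(-1, Mul(50, 0)) = Add(-1, 0) = -1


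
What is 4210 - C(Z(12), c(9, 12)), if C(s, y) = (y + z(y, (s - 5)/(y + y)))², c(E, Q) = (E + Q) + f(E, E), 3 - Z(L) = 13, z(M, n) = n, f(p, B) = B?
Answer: 53199/16 ≈ 3324.9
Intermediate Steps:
Z(L) = -10 (Z(L) = 3 - 1*13 = 3 - 13 = -10)
c(E, Q) = Q + 2*E (c(E, Q) = (E + Q) + E = Q + 2*E)
C(s, y) = (y + (-5 + s)/(2*y))² (C(s, y) = (y + (s - 5)/(y + y))² = (y + (-5 + s)/((2*y)))² = (y + (-5 + s)*(1/(2*y)))² = (y + (-5 + s)/(2*y))²)
4210 - C(Z(12), c(9, 12)) = 4210 - (-5 - 10 + 2*(12 + 2*9)²)²/(4*(12 + 2*9)²) = 4210 - (-5 - 10 + 2*(12 + 18)²)²/(4*(12 + 18)²) = 4210 - (-5 - 10 + 2*30²)²/(4*30²) = 4210 - (-5 - 10 + 2*900)²/(4*900) = 4210 - (-5 - 10 + 1800)²/(4*900) = 4210 - 1785²/(4*900) = 4210 - 3186225/(4*900) = 4210 - 1*14161/16 = 4210 - 14161/16 = 53199/16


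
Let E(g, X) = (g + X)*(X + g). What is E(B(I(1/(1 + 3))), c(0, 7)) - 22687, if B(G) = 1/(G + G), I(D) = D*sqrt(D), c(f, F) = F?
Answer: -22566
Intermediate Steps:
I(D) = D**(3/2)
B(G) = 1/(2*G)
E(g, X) = (X + g)**2 (E(g, X) = (X + g)*(X + g) = (X + g)**2)
E(B(I(1/(1 + 3))), c(0, 7)) - 22687 = (7 + 1/(2*((1/(1 + 3))**(3/2))))**2 - 22687 = (7 + 1/(2*((1/4)**(3/2))))**2 - 22687 = (7 + 1/(2*(1/8)))**2 - 22687 = (7 + (1/2)*8)**2 - 22687 = (7 + 4)**2 - 22687 = 11**2 - 22687 = 121 - 22687 = -22566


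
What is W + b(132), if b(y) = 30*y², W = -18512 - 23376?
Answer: 480832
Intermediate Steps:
W = -41888
W + b(132) = -41888 + 30*132² = -41888 + 30*17424 = -41888 + 522720 = 480832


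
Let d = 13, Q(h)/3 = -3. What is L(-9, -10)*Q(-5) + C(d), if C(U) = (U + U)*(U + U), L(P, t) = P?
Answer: 757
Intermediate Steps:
Q(h) = -9 (Q(h) = 3*(-3) = -9)
C(U) = 4*U² (C(U) = (2*U)*(2*U) = 4*U²)
L(-9, -10)*Q(-5) + C(d) = -9*(-9) + 4*13² = 81 + 4*169 = 81 + 676 = 757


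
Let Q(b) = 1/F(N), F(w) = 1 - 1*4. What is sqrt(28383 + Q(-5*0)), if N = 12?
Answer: 2*sqrt(63861)/3 ≈ 168.47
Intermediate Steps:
F(w) = -3 (F(w) = 1 - 4 = -3)
Q(b) = -1/3 (Q(b) = 1/(-3) = -1/3)
sqrt(28383 + Q(-5*0)) = sqrt(28383 - 1/3) = sqrt(85148/3) = 2*sqrt(63861)/3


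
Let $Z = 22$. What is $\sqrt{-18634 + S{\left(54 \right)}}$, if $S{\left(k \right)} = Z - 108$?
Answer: $12 i \sqrt{130} \approx 136.82 i$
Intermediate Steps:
$S{\left(k \right)} = -86$ ($S{\left(k \right)} = 22 - 108 = -86$)
$\sqrt{-18634 + S{\left(54 \right)}} = \sqrt{-18634 - 86} = \sqrt{-18720} = 12 i \sqrt{130}$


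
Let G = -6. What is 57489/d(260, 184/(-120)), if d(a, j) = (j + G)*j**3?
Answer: 2910380625/1374871 ≈ 2116.8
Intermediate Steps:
d(a, j) = j**3*(-6 + j) (d(a, j) = (j - 6)*j**3 = (-6 + j)*j**3 = j**3*(-6 + j))
57489/d(260, 184/(-120)) = 57489/(((184/(-120))**3*(-6 + 184/(-120)))) = 57489/(((184*(-1/120))**3*(-6 + 184*(-1/120)))) = 57489/(((-23/15)**3*(-6 - 23/15))) = 57489/((-12167/3375*(-113/15))) = 57489/(1374871/50625) = 57489*(50625/1374871) = 2910380625/1374871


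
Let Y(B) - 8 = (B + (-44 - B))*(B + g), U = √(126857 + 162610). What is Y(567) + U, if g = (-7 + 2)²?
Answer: -26040 + 3*√32163 ≈ -25502.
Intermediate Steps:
U = 3*√32163 (U = √289467 = 3*√32163 ≈ 538.02)
g = 25 (g = (-5)² = 25)
Y(B) = -1092 - 44*B (Y(B) = 8 + (B + (-44 - B))*(B + 25) = 8 - 44*(25 + B) = 8 + (-1100 - 44*B) = -1092 - 44*B)
Y(567) + U = (-1092 - 44*567) + 3*√32163 = (-1092 - 24948) + 3*√32163 = -26040 + 3*√32163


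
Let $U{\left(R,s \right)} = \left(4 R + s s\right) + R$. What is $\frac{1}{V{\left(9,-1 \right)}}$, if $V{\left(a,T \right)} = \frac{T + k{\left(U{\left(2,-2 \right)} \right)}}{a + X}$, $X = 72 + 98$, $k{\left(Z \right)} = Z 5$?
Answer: $\frac{179}{69} \approx 2.5942$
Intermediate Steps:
$U{\left(R,s \right)} = s^{2} + 5 R$ ($U{\left(R,s \right)} = \left(4 R + s^{2}\right) + R = \left(s^{2} + 4 R\right) + R = s^{2} + 5 R$)
$k{\left(Z \right)} = 5 Z$
$X = 170$
$V{\left(a,T \right)} = \frac{70 + T}{170 + a}$ ($V{\left(a,T \right)} = \frac{T + 5 \left(\left(-2\right)^{2} + 5 \cdot 2\right)}{a + 170} = \frac{T + 5 \left(4 + 10\right)}{170 + a} = \frac{T + 5 \cdot 14}{170 + a} = \frac{T + 70}{170 + a} = \frac{70 + T}{170 + a}$)
$\frac{1}{V{\left(9,-1 \right)}} = \frac{1}{\frac{1}{170 + 9} \left(70 - 1\right)} = \frac{1}{\frac{1}{179} \cdot 69} = \frac{1}{\frac{69}{179}} = \frac{179}{69}$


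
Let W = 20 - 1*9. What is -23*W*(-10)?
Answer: 2530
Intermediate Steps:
W = 11 (W = 20 - 9 = 11)
-23*W*(-10) = -23*11*(-10) = -253*(-10) = 2530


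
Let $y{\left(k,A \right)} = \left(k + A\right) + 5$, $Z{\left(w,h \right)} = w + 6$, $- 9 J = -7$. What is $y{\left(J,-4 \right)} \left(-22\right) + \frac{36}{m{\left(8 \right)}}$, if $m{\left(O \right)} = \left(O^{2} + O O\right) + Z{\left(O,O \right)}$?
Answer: $- \frac{24830}{639} \approx -38.858$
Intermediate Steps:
$J = \frac{7}{9}$ ($J = \left(- \frac{1}{9}\right) \left(-7\right) = \frac{7}{9} \approx 0.77778$)
$Z{\left(w,h \right)} = 6 + w$
$m{\left(O \right)} = 6 + O + 2 O^{2}$ ($m{\left(O \right)} = \left(O^{2} + O O\right) + \left(6 + O\right) = \left(O^{2} + O^{2}\right) + \left(6 + O\right) = 2 O^{2} + \left(6 + O\right) = 6 + O + 2 O^{2}$)
$y{\left(k,A \right)} = 5 + A + k$ ($y{\left(k,A \right)} = \left(A + k\right) + 5 = 5 + A + k$)
$y{\left(J,-4 \right)} \left(-22\right) + \frac{36}{m{\left(8 \right)}} = \left(5 - 4 + \frac{7}{9}\right) \left(-22\right) + \frac{36}{6 + 8 + 2 \cdot 8^{2}} = \frac{16}{9} \left(-22\right) + \frac{36}{6 + 8 + 2 \cdot 64} = - \frac{352}{9} + \frac{36}{6 + 8 + 128} = - \frac{352}{9} + \frac{36}{142} = - \frac{352}{9} + 36 \cdot \frac{1}{142} = - \frac{352}{9} + \frac{18}{71} = - \frac{24830}{639}$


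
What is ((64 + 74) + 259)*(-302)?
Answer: -119894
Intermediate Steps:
((64 + 74) + 259)*(-302) = (138 + 259)*(-302) = 397*(-302) = -119894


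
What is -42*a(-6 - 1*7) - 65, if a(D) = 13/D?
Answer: -23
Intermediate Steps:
-42*a(-6 - 1*7) - 65 = -546/(-6 - 1*7) - 65 = -546/(-6 - 7) - 65 = -546/(-13) - 65 = -546*(-1)/13 - 65 = -42*(-1) - 65 = 42 - 65 = -23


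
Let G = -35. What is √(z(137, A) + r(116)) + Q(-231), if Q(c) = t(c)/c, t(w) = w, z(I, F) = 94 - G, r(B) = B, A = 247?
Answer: 1 + 7*√5 ≈ 16.652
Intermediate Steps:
z(I, F) = 129 (z(I, F) = 94 - 1*(-35) = 94 + 35 = 129)
Q(c) = 1 (Q(c) = c/c = 1)
√(z(137, A) + r(116)) + Q(-231) = √(129 + 116) + 1 = √245 + 1 = 7*√5 + 1 = 1 + 7*√5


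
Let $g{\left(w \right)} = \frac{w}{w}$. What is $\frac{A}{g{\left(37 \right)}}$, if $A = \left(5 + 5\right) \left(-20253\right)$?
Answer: $-202530$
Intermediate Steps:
$g{\left(w \right)} = 1$
$A = -202530$ ($A = 10 \left(-20253\right) = -202530$)
$\frac{A}{g{\left(37 \right)}} = - \frac{202530}{1} = \left(-202530\right) 1 = -202530$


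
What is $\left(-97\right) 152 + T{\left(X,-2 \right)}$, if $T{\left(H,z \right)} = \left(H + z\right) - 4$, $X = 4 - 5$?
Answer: $-14751$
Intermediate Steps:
$X = -1$ ($X = 4 - 5 = -1$)
$T{\left(H,z \right)} = -4 + H + z$
$\left(-97\right) 152 + T{\left(X,-2 \right)} = \left(-97\right) 152 - 7 = -14744 - 7 = -14751$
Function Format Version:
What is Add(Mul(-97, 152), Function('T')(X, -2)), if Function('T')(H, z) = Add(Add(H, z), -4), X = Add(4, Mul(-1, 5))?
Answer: -14751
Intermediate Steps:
X = -1 (X = Add(4, -5) = -1)
Function('T')(H, z) = Add(-4, H, z)
Add(Mul(-97, 152), Function('T')(X, -2)) = Add(Mul(-97, 152), Add(-4, -1, -2)) = Add(-14744, -7) = -14751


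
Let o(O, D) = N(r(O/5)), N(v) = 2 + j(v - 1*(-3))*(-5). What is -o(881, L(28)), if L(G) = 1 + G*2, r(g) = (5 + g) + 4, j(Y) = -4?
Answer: -22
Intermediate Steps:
r(g) = 9 + g
L(G) = 1 + 2*G
N(v) = 22 (N(v) = 2 - 4*(-5) = 2 + 20 = 22)
o(O, D) = 22
-o(881, L(28)) = -1*22 = -22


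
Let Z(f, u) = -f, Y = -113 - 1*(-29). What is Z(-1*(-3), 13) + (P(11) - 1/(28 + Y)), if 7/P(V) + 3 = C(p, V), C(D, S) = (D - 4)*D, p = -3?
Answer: -1307/504 ≈ -2.5933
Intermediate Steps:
C(D, S) = D*(-4 + D) (C(D, S) = (-4 + D)*D = D*(-4 + D))
Y = -84 (Y = -113 + 29 = -84)
P(V) = 7/18 (P(V) = 7/(-3 - 3*(-4 - 3)) = 7/(-3 - 3*(-7)) = 7/(-3 + 21) = 7/18)
Z(-1*(-3), 13) + (P(11) - 1/(28 + Y)) = -(-1)*(-3) + (7/18 - 1/(28 - 84)) = -1*3 + (7/18 - 1/(-56)) = -3 + (7/18 - 1*(-1/56)) = -3 + (7/18 + 1/56) = -3 + 205/504 = -1307/504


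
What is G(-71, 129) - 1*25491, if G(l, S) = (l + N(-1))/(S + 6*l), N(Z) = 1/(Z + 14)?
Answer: -98419829/3861 ≈ -25491.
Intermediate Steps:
N(Z) = 1/(14 + Z)
G(l, S) = (1/13 + l)/(S + 6*l) (G(l, S) = (l + 1/(14 - 1))/(S + 6*l) = (l + 1/13)/(S + 6*l) = (1/13 + l)/(S + 6*l))
G(-71, 129) - 1*25491 = (1/13 - 71)/(129 + 6*(-71)) - 1*25491 = -922/13/(129 - 426) - 25491 = -922/13/(-297) - 25491 = -1/297*(-922/13) - 25491 = 922/3861 - 25491 = -98419829/3861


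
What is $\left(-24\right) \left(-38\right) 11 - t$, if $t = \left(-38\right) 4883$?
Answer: $195586$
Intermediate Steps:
$t = -185554$
$\left(-24\right) \left(-38\right) 11 - t = \left(-24\right) \left(-38\right) 11 - -185554 = 912 \cdot 11 + 185554 = 10032 + 185554 = 195586$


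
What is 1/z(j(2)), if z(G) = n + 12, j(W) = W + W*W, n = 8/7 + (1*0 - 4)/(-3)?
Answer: 21/304 ≈ 0.069079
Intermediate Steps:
n = 52/21 (n = 8*(⅐) + (0 - 4)*(-⅓) = 8/7 - 4*(-⅓) = 8/7 + 4/3 = 52/21 ≈ 2.4762)
j(W) = W + W²
z(G) = 304/21 (z(G) = 52/21 + 12 = 304/21)
1/z(j(2)) = 1/(304/21) = 21/304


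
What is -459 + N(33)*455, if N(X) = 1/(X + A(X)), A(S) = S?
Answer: -29839/66 ≈ -452.11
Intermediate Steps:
N(X) = 1/(2*X) (N(X) = 1/(X + X) = 1/(2*X))
-459 + N(33)*455 = -459 + ((1/2)/33)*455 = -459 + ((1/2)*(1/33))*455 = -459 + (1/66)*455 = -459 + 455/66 = -29839/66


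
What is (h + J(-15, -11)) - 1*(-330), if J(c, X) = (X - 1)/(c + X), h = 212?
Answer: 7052/13 ≈ 542.46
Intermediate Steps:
J(c, X) = (-1 + X)/(X + c)
(h + J(-15, -11)) - 1*(-330) = (212 + (-1 - 11)/(-11 - 15)) - 1*(-330) = (212 - 12/(-26)) + 330 = (212 - 1/26*(-12)) + 330 = (212 + 6/13) + 330 = 2762/13 + 330 = 7052/13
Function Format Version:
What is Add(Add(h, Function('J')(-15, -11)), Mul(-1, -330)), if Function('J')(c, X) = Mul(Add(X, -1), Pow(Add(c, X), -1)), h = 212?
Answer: Rational(7052, 13) ≈ 542.46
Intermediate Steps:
Function('J')(c, X) = Mul(Pow(Add(X, c), -1), Add(-1, X)) (Function('J')(c, X) = Mul(Add(-1, X), Pow(Add(X, c), -1)) = Mul(Pow(Add(X, c), -1), Add(-1, X)))
Add(Add(h, Function('J')(-15, -11)), Mul(-1, -330)) = Add(Add(212, Mul(Pow(Add(-11, -15), -1), Add(-1, -11))), Mul(-1, -330)) = Add(Add(212, Mul(Pow(-26, -1), -12)), 330) = Add(Add(212, Mul(Rational(-1, 26), -12)), 330) = Add(Add(212, Rational(6, 13)), 330) = Add(Rational(2762, 13), 330) = Rational(7052, 13)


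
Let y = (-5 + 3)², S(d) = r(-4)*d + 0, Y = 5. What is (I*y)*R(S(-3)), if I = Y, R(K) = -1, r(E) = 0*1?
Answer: -20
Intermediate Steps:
r(E) = 0
S(d) = 0 (S(d) = 0*d + 0 = 0 + 0 = 0)
y = 4 (y = (-2)² = 4)
I = 5
(I*y)*R(S(-3)) = (5*4)*(-1) = 20*(-1) = -20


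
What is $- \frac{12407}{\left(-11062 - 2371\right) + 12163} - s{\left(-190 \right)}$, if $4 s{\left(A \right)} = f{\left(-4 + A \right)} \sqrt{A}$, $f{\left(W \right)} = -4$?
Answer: $\frac{12407}{1270} + i \sqrt{190} \approx 9.7693 + 13.784 i$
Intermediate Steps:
$s{\left(A \right)} = - \sqrt{A}$ ($s{\left(A \right)} = \frac{\left(-4\right) \sqrt{A}}{4} = - \sqrt{A}$)
$- \frac{12407}{\left(-11062 - 2371\right) + 12163} - s{\left(-190 \right)} = - \frac{12407}{\left(-11062 - 2371\right) + 12163} - - \sqrt{-190} = - \frac{12407}{-13433 + 12163} - - i \sqrt{190} = - \frac{12407}{-1270} - - i \sqrt{190} = \left(-12407\right) \left(- \frac{1}{1270}\right) + i \sqrt{190} = \frac{12407}{1270} + i \sqrt{190}$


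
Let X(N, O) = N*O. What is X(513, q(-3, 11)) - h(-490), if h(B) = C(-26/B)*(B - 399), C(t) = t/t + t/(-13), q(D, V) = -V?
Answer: -166517/35 ≈ -4757.6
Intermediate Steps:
C(t) = 1 - t/13 (C(t) = 1 + t*(-1/13) = 1 - t/13)
h(B) = (1 + 2/B)*(-399 + B) (h(B) = (1 - (-2)/B)*(B - 399) = (1 + 2/B)*(-399 + B))
X(513, q(-3, 11)) - h(-490) = 513*(-1*11) - (-397 - 490 - 798/(-490)) = 513*(-11) - (-397 - 490 - 798*(-1/490)) = -5643 - (-397 - 490 + 57/35) = -5643 - 1*(-30988/35) = -5643 + 30988/35 = -166517/35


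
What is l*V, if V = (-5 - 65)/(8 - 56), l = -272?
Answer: -1190/3 ≈ -396.67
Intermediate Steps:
V = 35/24 (V = -70/(-48) = -70*(-1/48) = 35/24 ≈ 1.4583)
l*V = -272*35/24 = -1190/3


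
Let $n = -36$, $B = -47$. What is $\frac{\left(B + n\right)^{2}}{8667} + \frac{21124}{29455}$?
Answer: $\frac{385997203}{255286485} \approx 1.512$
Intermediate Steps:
$\frac{\left(B + n\right)^{2}}{8667} + \frac{21124}{29455} = \frac{\left(-47 - 36\right)^{2}}{8667} + \frac{21124}{29455} = \left(-83\right)^{2} \cdot \frac{1}{8667} + 21124 \cdot \frac{1}{29455} = 6889 \cdot \frac{1}{8667} + \frac{21124}{29455} = \frac{6889}{8667} + \frac{21124}{29455} = \frac{385997203}{255286485}$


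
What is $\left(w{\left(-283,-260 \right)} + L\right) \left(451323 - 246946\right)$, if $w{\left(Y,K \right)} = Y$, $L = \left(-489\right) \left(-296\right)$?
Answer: $29524505797$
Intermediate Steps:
$L = 144744$
$\left(w{\left(-283,-260 \right)} + L\right) \left(451323 - 246946\right) = \left(-283 + 144744\right) \left(451323 - 246946\right) = 144461 \cdot 204377 = 29524505797$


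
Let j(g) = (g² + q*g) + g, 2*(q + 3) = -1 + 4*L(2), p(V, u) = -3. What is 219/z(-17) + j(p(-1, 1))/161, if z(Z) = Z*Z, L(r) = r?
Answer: 73119/93058 ≈ 0.78574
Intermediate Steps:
z(Z) = Z²
q = ½ (q = -3 + (-1 + 4*2)/2 = -3 + (-1 + 8)/2 = -3 + (½)*7 = -3 + 7/2 = ½ ≈ 0.50000)
j(g) = g² + 3*g/2 (j(g) = (g² + g/2) + g = g² + 3*g/2)
219/z(-17) + j(p(-1, 1))/161 = 219/((-17)²) + ((½)*(-3)*(3 + 2*(-3)))/161 = 219/289 + ((½)*(-3)*(3 - 6))*(1/161) = 219*(1/289) + ((½)*(-3)*(-3))*(1/161) = 219/289 + (9/2)*(1/161) = 219/289 + 9/322 = 73119/93058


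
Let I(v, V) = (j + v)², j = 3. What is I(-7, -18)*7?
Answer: 112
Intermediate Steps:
I(v, V) = (3 + v)²
I(-7, -18)*7 = (3 - 7)²*7 = (-4)²*7 = 16*7 = 112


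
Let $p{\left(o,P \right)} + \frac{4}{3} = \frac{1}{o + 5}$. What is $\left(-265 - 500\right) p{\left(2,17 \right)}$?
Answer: $\frac{6375}{7} \approx 910.71$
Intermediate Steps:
$p{\left(o,P \right)} = - \frac{4}{3} + \frac{1}{5 + o}$ ($p{\left(o,P \right)} = - \frac{4}{3} + \frac{1}{o + 5} = - \frac{4}{3} + \frac{1}{5 + o}$)
$\left(-265 - 500\right) p{\left(2,17 \right)} = \left(-265 - 500\right) \frac{-17 - 8}{3 \left(5 + 2\right)} = - 765 \frac{-17 - 8}{3 \cdot 7} = - 765 \cdot \frac{1}{3} \cdot \frac{1}{7} \left(-25\right) = \left(-765\right) \left(- \frac{25}{21}\right) = \frac{6375}{7}$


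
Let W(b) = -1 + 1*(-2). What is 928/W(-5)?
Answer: -928/3 ≈ -309.33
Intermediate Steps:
W(b) = -3 (W(b) = -1 - 2 = -3)
928/W(-5) = 928/(-3) = 928*(-1/3) = -928/3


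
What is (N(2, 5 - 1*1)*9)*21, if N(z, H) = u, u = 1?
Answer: 189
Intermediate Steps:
N(z, H) = 1
(N(2, 5 - 1*1)*9)*21 = (1*9)*21 = 9*21 = 189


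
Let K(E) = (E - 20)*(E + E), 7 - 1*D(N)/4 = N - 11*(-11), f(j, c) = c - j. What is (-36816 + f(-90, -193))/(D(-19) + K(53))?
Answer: -36919/3118 ≈ -11.841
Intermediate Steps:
D(N) = -456 - 4*N (D(N) = 28 - 4*(N - 11*(-11)) = 28 - 4*(N + 121) = 28 - 4*(121 + N) = 28 + (-484 - 4*N) = -456 - 4*N)
K(E) = 2*E*(-20 + E) (K(E) = (-20 + E)*(2*E) = 2*E*(-20 + E))
(-36816 + f(-90, -193))/(D(-19) + K(53)) = (-36816 + (-193 - 1*(-90)))/((-456 - 4*(-19)) + 2*53*(-20 + 53)) = (-36816 + (-193 + 90))/((-456 + 76) + 2*53*33) = (-36816 - 103)/(-380 + 3498) = -36919/3118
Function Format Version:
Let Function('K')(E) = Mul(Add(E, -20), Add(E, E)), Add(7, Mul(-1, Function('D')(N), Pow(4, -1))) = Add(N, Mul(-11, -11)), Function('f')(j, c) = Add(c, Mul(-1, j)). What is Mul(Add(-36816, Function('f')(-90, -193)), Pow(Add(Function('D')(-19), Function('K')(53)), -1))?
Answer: Rational(-36919, 3118) ≈ -11.841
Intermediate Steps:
Function('D')(N) = Add(-456, Mul(-4, N)) (Function('D')(N) = Add(28, Mul(-4, Add(N, Mul(-11, -11)))) = Add(28, Mul(-4, Add(N, 121))) = Add(28, Mul(-4, Add(121, N))) = Add(28, Add(-484, Mul(-4, N))) = Add(-456, Mul(-4, N)))
Function('K')(E) = Mul(2, E, Add(-20, E)) (Function('K')(E) = Mul(Add(-20, E), Mul(2, E)) = Mul(2, E, Add(-20, E)))
Mul(Add(-36816, Function('f')(-90, -193)), Pow(Add(Function('D')(-19), Function('K')(53)), -1)) = Mul(Add(-36816, Add(-193, Mul(-1, -90))), Pow(Add(Add(-456, Mul(-4, -19)), Mul(2, 53, Add(-20, 53))), -1)) = Mul(Add(-36816, Add(-193, 90)), Pow(Add(Add(-456, 76), Mul(2, 53, 33)), -1)) = Mul(Add(-36816, -103), Pow(Add(-380, 3498), -1)) = Mul(-36919, Pow(3118, -1)) = Mul(-36919, Rational(1, 3118)) = Rational(-36919, 3118)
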